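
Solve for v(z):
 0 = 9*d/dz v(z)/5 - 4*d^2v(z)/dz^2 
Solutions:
 v(z) = C1 + C2*exp(9*z/20)


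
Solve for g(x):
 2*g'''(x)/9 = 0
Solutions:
 g(x) = C1 + C2*x + C3*x^2


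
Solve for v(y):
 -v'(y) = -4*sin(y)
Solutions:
 v(y) = C1 - 4*cos(y)


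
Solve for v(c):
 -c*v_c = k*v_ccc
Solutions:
 v(c) = C1 + Integral(C2*airyai(c*(-1/k)^(1/3)) + C3*airybi(c*(-1/k)^(1/3)), c)


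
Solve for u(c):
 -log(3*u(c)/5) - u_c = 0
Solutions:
 Integral(1/(log(_y) - log(5) + log(3)), (_y, u(c))) = C1 - c


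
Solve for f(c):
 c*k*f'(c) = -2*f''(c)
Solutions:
 f(c) = Piecewise((-sqrt(pi)*C1*erf(c*sqrt(k)/2)/sqrt(k) - C2, (k > 0) | (k < 0)), (-C1*c - C2, True))


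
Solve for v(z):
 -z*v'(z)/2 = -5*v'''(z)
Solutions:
 v(z) = C1 + Integral(C2*airyai(10^(2/3)*z/10) + C3*airybi(10^(2/3)*z/10), z)


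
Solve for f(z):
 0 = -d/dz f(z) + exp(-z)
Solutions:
 f(z) = C1 - exp(-z)


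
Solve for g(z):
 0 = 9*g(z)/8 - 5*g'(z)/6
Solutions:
 g(z) = C1*exp(27*z/20)


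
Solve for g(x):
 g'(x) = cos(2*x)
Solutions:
 g(x) = C1 + sin(2*x)/2


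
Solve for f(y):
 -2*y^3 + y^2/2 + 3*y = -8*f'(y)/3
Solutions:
 f(y) = C1 + 3*y^4/16 - y^3/16 - 9*y^2/16


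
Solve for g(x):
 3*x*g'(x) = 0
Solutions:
 g(x) = C1


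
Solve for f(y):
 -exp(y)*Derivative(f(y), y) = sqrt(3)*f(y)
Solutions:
 f(y) = C1*exp(sqrt(3)*exp(-y))


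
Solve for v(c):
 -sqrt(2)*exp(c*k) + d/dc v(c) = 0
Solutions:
 v(c) = C1 + sqrt(2)*exp(c*k)/k


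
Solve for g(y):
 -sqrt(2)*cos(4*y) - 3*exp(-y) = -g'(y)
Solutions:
 g(y) = C1 + sqrt(2)*sin(4*y)/4 - 3*exp(-y)


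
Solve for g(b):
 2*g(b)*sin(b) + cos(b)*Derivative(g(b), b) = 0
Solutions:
 g(b) = C1*cos(b)^2


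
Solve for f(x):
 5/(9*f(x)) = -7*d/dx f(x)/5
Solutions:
 f(x) = -sqrt(C1 - 350*x)/21
 f(x) = sqrt(C1 - 350*x)/21


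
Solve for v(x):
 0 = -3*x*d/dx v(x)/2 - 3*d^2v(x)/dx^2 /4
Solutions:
 v(x) = C1 + C2*erf(x)


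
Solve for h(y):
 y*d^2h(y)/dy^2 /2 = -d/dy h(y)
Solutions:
 h(y) = C1 + C2/y


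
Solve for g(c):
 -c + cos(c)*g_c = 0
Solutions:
 g(c) = C1 + Integral(c/cos(c), c)


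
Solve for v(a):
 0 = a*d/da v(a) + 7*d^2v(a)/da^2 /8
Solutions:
 v(a) = C1 + C2*erf(2*sqrt(7)*a/7)


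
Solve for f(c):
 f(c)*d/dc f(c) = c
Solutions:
 f(c) = -sqrt(C1 + c^2)
 f(c) = sqrt(C1 + c^2)


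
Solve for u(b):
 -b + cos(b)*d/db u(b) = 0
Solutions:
 u(b) = C1 + Integral(b/cos(b), b)


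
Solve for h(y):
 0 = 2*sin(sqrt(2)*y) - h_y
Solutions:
 h(y) = C1 - sqrt(2)*cos(sqrt(2)*y)


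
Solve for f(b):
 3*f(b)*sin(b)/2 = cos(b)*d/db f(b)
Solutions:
 f(b) = C1/cos(b)^(3/2)


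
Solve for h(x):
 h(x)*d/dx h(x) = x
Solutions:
 h(x) = -sqrt(C1 + x^2)
 h(x) = sqrt(C1 + x^2)


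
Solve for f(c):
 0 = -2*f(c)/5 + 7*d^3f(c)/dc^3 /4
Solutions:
 f(c) = C3*exp(2*35^(2/3)*c/35) + (C1*sin(sqrt(3)*35^(2/3)*c/35) + C2*cos(sqrt(3)*35^(2/3)*c/35))*exp(-35^(2/3)*c/35)


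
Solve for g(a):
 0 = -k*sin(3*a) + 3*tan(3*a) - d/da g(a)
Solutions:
 g(a) = C1 + k*cos(3*a)/3 - log(cos(3*a))


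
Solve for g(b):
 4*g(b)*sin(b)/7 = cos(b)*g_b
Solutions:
 g(b) = C1/cos(b)^(4/7)


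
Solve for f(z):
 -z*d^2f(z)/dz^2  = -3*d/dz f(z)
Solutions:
 f(z) = C1 + C2*z^4


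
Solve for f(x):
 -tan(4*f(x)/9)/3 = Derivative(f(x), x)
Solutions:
 f(x) = -9*asin(C1*exp(-4*x/27))/4 + 9*pi/4
 f(x) = 9*asin(C1*exp(-4*x/27))/4


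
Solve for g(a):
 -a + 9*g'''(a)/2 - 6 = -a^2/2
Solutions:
 g(a) = C1 + C2*a + C3*a^2 - a^5/540 + a^4/108 + 2*a^3/9


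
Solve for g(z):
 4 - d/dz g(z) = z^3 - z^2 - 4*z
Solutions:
 g(z) = C1 - z^4/4 + z^3/3 + 2*z^2 + 4*z


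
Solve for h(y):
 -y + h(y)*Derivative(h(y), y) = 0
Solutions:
 h(y) = -sqrt(C1 + y^2)
 h(y) = sqrt(C1 + y^2)


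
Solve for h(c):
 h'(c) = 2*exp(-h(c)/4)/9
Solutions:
 h(c) = 4*log(C1 + c/18)


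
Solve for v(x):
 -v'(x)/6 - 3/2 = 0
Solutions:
 v(x) = C1 - 9*x


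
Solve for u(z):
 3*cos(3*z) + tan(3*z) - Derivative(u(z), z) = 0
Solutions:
 u(z) = C1 - log(cos(3*z))/3 + sin(3*z)


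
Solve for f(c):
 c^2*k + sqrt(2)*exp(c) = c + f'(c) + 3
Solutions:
 f(c) = C1 + c^3*k/3 - c^2/2 - 3*c + sqrt(2)*exp(c)


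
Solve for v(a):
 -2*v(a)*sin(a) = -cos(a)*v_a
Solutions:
 v(a) = C1/cos(a)^2


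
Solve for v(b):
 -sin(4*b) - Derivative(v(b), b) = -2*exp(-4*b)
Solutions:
 v(b) = C1 + cos(4*b)/4 - exp(-4*b)/2


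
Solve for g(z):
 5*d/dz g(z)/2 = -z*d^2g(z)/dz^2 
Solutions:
 g(z) = C1 + C2/z^(3/2)


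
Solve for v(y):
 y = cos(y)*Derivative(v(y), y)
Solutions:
 v(y) = C1 + Integral(y/cos(y), y)


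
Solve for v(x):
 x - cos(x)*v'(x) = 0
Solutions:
 v(x) = C1 + Integral(x/cos(x), x)


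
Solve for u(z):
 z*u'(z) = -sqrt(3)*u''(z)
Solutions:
 u(z) = C1 + C2*erf(sqrt(2)*3^(3/4)*z/6)


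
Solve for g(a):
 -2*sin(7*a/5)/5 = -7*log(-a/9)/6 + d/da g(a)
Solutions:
 g(a) = C1 + 7*a*log(-a)/6 - 7*a*log(3)/3 - 7*a/6 + 2*cos(7*a/5)/7


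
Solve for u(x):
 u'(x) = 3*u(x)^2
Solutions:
 u(x) = -1/(C1 + 3*x)


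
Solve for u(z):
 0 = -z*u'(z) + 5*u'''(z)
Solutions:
 u(z) = C1 + Integral(C2*airyai(5^(2/3)*z/5) + C3*airybi(5^(2/3)*z/5), z)


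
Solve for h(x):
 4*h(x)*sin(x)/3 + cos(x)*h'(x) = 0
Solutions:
 h(x) = C1*cos(x)^(4/3)


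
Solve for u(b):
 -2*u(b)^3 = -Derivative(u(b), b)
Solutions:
 u(b) = -sqrt(2)*sqrt(-1/(C1 + 2*b))/2
 u(b) = sqrt(2)*sqrt(-1/(C1 + 2*b))/2


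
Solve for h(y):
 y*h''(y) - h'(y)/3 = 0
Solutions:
 h(y) = C1 + C2*y^(4/3)


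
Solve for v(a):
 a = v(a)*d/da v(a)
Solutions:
 v(a) = -sqrt(C1 + a^2)
 v(a) = sqrt(C1 + a^2)


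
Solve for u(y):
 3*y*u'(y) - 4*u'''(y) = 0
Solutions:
 u(y) = C1 + Integral(C2*airyai(6^(1/3)*y/2) + C3*airybi(6^(1/3)*y/2), y)


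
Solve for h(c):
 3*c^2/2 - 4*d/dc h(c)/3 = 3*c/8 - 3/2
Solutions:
 h(c) = C1 + 3*c^3/8 - 9*c^2/64 + 9*c/8


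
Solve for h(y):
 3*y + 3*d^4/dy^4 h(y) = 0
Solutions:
 h(y) = C1 + C2*y + C3*y^2 + C4*y^3 - y^5/120


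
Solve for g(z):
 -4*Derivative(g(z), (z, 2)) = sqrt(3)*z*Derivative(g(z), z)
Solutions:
 g(z) = C1 + C2*erf(sqrt(2)*3^(1/4)*z/4)


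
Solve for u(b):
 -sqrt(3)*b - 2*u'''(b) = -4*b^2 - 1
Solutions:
 u(b) = C1 + C2*b + C3*b^2 + b^5/30 - sqrt(3)*b^4/48 + b^3/12


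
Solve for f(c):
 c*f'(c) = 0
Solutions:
 f(c) = C1


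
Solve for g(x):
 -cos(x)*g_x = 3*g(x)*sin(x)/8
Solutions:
 g(x) = C1*cos(x)^(3/8)


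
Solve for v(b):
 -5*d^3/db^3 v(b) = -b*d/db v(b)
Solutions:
 v(b) = C1 + Integral(C2*airyai(5^(2/3)*b/5) + C3*airybi(5^(2/3)*b/5), b)


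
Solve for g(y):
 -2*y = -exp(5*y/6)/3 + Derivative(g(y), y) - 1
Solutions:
 g(y) = C1 - y^2 + y + 2*exp(5*y/6)/5


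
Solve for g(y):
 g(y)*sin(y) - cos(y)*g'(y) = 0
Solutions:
 g(y) = C1/cos(y)


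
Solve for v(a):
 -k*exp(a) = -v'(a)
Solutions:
 v(a) = C1 + k*exp(a)


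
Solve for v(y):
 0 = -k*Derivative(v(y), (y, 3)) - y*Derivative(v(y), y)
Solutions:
 v(y) = C1 + Integral(C2*airyai(y*(-1/k)^(1/3)) + C3*airybi(y*(-1/k)^(1/3)), y)


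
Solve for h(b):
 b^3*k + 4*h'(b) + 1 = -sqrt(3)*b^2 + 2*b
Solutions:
 h(b) = C1 - b^4*k/16 - sqrt(3)*b^3/12 + b^2/4 - b/4


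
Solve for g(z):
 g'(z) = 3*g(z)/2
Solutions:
 g(z) = C1*exp(3*z/2)


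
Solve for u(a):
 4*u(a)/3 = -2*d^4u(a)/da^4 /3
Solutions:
 u(a) = (C1*sin(2^(3/4)*a/2) + C2*cos(2^(3/4)*a/2))*exp(-2^(3/4)*a/2) + (C3*sin(2^(3/4)*a/2) + C4*cos(2^(3/4)*a/2))*exp(2^(3/4)*a/2)


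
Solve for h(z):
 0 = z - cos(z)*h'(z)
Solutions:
 h(z) = C1 + Integral(z/cos(z), z)


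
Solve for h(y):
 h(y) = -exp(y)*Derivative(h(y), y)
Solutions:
 h(y) = C1*exp(exp(-y))


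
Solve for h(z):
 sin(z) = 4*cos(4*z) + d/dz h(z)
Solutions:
 h(z) = C1 - sin(4*z) - cos(z)


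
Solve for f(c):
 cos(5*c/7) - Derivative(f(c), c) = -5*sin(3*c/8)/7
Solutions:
 f(c) = C1 + 7*sin(5*c/7)/5 - 40*cos(3*c/8)/21


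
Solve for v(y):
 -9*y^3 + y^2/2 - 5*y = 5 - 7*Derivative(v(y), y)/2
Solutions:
 v(y) = C1 + 9*y^4/14 - y^3/21 + 5*y^2/7 + 10*y/7


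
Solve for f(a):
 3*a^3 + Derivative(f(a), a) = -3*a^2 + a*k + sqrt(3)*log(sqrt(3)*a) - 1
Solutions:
 f(a) = C1 - 3*a^4/4 - a^3 + a^2*k/2 + sqrt(3)*a*log(a) - sqrt(3)*a - a + sqrt(3)*a*log(3)/2


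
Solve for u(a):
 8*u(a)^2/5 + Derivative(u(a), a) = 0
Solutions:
 u(a) = 5/(C1 + 8*a)


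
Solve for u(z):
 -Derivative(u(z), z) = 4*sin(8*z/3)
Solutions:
 u(z) = C1 + 3*cos(8*z/3)/2


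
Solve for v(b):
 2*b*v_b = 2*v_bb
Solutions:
 v(b) = C1 + C2*erfi(sqrt(2)*b/2)


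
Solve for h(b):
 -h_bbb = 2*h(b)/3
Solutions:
 h(b) = C3*exp(-2^(1/3)*3^(2/3)*b/3) + (C1*sin(2^(1/3)*3^(1/6)*b/2) + C2*cos(2^(1/3)*3^(1/6)*b/2))*exp(2^(1/3)*3^(2/3)*b/6)


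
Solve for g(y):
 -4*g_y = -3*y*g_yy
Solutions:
 g(y) = C1 + C2*y^(7/3)


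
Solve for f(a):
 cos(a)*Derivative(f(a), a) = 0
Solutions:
 f(a) = C1


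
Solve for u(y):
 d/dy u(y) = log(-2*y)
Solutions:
 u(y) = C1 + y*log(-y) + y*(-1 + log(2))


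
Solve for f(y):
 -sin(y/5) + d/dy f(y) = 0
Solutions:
 f(y) = C1 - 5*cos(y/5)


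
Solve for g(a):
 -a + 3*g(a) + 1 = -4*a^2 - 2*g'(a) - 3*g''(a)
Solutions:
 g(a) = -4*a^2/3 + 19*a/9 + (C1*sin(2*sqrt(2)*a/3) + C2*cos(2*sqrt(2)*a/3))*exp(-a/3) + 25/27


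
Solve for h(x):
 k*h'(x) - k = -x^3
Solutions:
 h(x) = C1 + x - x^4/(4*k)


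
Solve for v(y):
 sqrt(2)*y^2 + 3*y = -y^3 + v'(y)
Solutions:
 v(y) = C1 + y^4/4 + sqrt(2)*y^3/3 + 3*y^2/2


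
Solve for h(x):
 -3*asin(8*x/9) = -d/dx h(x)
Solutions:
 h(x) = C1 + 3*x*asin(8*x/9) + 3*sqrt(81 - 64*x^2)/8


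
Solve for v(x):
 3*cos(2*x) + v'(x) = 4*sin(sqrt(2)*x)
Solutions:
 v(x) = C1 - 3*sin(2*x)/2 - 2*sqrt(2)*cos(sqrt(2)*x)


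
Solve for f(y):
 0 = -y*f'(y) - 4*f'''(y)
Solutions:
 f(y) = C1 + Integral(C2*airyai(-2^(1/3)*y/2) + C3*airybi(-2^(1/3)*y/2), y)


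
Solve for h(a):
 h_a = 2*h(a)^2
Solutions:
 h(a) = -1/(C1 + 2*a)


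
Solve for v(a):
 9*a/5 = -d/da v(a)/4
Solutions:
 v(a) = C1 - 18*a^2/5


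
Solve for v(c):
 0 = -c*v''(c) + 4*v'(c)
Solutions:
 v(c) = C1 + C2*c^5


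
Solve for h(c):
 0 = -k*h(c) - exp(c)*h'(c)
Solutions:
 h(c) = C1*exp(k*exp(-c))


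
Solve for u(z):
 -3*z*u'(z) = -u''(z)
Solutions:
 u(z) = C1 + C2*erfi(sqrt(6)*z/2)


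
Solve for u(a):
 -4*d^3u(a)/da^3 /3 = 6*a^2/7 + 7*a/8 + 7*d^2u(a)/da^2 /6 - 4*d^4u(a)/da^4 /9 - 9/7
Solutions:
 u(a) = C1 + C2*a + C3*exp(a*(6 - sqrt(78))/4) + C4*exp(a*(6 + sqrt(78))/4) - 3*a^4/49 + 425*a^3/2744 - 624*a^2/2401


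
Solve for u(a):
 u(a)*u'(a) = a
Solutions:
 u(a) = -sqrt(C1 + a^2)
 u(a) = sqrt(C1 + a^2)


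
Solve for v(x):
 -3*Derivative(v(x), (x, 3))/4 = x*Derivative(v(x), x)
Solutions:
 v(x) = C1 + Integral(C2*airyai(-6^(2/3)*x/3) + C3*airybi(-6^(2/3)*x/3), x)


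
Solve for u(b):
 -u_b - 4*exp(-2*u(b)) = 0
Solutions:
 u(b) = log(-sqrt(C1 - 8*b))
 u(b) = log(C1 - 8*b)/2


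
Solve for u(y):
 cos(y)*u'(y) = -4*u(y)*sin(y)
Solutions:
 u(y) = C1*cos(y)^4


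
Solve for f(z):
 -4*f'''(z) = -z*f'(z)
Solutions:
 f(z) = C1 + Integral(C2*airyai(2^(1/3)*z/2) + C3*airybi(2^(1/3)*z/2), z)


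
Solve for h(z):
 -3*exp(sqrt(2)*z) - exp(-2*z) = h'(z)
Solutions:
 h(z) = C1 - 3*sqrt(2)*exp(sqrt(2)*z)/2 + exp(-2*z)/2


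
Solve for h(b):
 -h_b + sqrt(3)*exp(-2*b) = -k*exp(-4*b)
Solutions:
 h(b) = C1 - k*exp(-4*b)/4 - sqrt(3)*exp(-2*b)/2


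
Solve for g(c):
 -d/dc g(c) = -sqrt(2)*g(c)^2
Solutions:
 g(c) = -1/(C1 + sqrt(2)*c)


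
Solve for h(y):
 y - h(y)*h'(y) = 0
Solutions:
 h(y) = -sqrt(C1 + y^2)
 h(y) = sqrt(C1 + y^2)


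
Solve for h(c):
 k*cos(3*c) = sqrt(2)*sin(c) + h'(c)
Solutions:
 h(c) = C1 + k*sin(3*c)/3 + sqrt(2)*cos(c)


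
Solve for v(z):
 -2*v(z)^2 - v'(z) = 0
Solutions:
 v(z) = 1/(C1 + 2*z)


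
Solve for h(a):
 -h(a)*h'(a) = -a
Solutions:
 h(a) = -sqrt(C1 + a^2)
 h(a) = sqrt(C1 + a^2)


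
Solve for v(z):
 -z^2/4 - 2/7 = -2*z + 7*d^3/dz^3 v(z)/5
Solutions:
 v(z) = C1 + C2*z + C3*z^2 - z^5/336 + 5*z^4/84 - 5*z^3/147


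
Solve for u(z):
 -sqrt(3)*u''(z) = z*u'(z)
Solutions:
 u(z) = C1 + C2*erf(sqrt(2)*3^(3/4)*z/6)


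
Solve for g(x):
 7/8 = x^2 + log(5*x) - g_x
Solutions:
 g(x) = C1 + x^3/3 + x*log(x) - 15*x/8 + x*log(5)


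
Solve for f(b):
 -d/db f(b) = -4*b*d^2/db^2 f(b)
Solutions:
 f(b) = C1 + C2*b^(5/4)


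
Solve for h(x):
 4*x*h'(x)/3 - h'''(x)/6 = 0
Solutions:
 h(x) = C1 + Integral(C2*airyai(2*x) + C3*airybi(2*x), x)


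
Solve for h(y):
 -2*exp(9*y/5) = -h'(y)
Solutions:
 h(y) = C1 + 10*exp(9*y/5)/9


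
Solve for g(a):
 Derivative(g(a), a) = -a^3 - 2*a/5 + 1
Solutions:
 g(a) = C1 - a^4/4 - a^2/5 + a


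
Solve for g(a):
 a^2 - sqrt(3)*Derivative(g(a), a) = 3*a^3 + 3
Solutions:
 g(a) = C1 - sqrt(3)*a^4/4 + sqrt(3)*a^3/9 - sqrt(3)*a


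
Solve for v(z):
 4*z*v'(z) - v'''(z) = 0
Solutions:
 v(z) = C1 + Integral(C2*airyai(2^(2/3)*z) + C3*airybi(2^(2/3)*z), z)


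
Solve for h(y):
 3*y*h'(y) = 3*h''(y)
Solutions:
 h(y) = C1 + C2*erfi(sqrt(2)*y/2)


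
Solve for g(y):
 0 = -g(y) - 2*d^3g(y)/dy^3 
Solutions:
 g(y) = C3*exp(-2^(2/3)*y/2) + (C1*sin(2^(2/3)*sqrt(3)*y/4) + C2*cos(2^(2/3)*sqrt(3)*y/4))*exp(2^(2/3)*y/4)


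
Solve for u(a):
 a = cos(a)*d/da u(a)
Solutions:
 u(a) = C1 + Integral(a/cos(a), a)


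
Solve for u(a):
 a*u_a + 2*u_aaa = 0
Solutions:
 u(a) = C1 + Integral(C2*airyai(-2^(2/3)*a/2) + C3*airybi(-2^(2/3)*a/2), a)


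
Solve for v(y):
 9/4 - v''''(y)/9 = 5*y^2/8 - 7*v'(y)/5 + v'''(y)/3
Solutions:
 v(y) = C1 + C2*exp(-y*(10^(1/3)/(2*(3*sqrt(301) + 53)^(1/3)) + 1 + 10^(2/3)*(3*sqrt(301) + 53)^(1/3)/20))*sin(10^(1/3)*sqrt(3)*y*(-10^(1/3)*(3*sqrt(301) + 53)^(1/3) + 10/(3*sqrt(301) + 53)^(1/3))/20) + C3*exp(-y*(10^(1/3)/(2*(3*sqrt(301) + 53)^(1/3)) + 1 + 10^(2/3)*(3*sqrt(301) + 53)^(1/3)/20))*cos(10^(1/3)*sqrt(3)*y*(-10^(1/3)*(3*sqrt(301) + 53)^(1/3) + 10/(3*sqrt(301) + 53)^(1/3))/20) + C4*exp(y*(-1 + 10^(1/3)/(3*sqrt(301) + 53)^(1/3) + 10^(2/3)*(3*sqrt(301) + 53)^(1/3)/10)) + 25*y^3/168 - 205*y/147


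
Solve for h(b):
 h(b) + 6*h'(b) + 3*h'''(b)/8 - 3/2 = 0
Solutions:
 h(b) = C1*exp(6^(1/3)*b*(-8*3^(1/3)/(3 + sqrt(777))^(1/3) + 2^(1/3)*(3 + sqrt(777))^(1/3))/6)*sin(2^(1/3)*3^(1/6)*b*(4/(3 + sqrt(777))^(1/3) + 2^(1/3)*3^(2/3)*(3 + sqrt(777))^(1/3)/6)) + C2*exp(6^(1/3)*b*(-8*3^(1/3)/(3 + sqrt(777))^(1/3) + 2^(1/3)*(3 + sqrt(777))^(1/3))/6)*cos(2^(1/3)*3^(1/6)*b*(4/(3 + sqrt(777))^(1/3) + 2^(1/3)*3^(2/3)*(3 + sqrt(777))^(1/3)/6)) + C3*exp(-6^(1/3)*b*(-8*3^(1/3)/(3 + sqrt(777))^(1/3) + 2^(1/3)*(3 + sqrt(777))^(1/3))/3) + 3/2


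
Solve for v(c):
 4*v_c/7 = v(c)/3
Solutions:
 v(c) = C1*exp(7*c/12)


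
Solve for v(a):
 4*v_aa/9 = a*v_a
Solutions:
 v(a) = C1 + C2*erfi(3*sqrt(2)*a/4)


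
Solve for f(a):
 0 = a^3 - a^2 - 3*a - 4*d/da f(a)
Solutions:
 f(a) = C1 + a^4/16 - a^3/12 - 3*a^2/8


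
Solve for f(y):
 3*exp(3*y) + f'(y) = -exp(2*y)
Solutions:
 f(y) = C1 - exp(3*y) - exp(2*y)/2


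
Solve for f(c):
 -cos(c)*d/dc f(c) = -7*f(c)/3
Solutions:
 f(c) = C1*(sin(c) + 1)^(7/6)/(sin(c) - 1)^(7/6)


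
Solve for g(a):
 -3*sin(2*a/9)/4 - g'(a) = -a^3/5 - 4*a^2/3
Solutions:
 g(a) = C1 + a^4/20 + 4*a^3/9 + 27*cos(2*a/9)/8


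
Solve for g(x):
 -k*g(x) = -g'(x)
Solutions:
 g(x) = C1*exp(k*x)


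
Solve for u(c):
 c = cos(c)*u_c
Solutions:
 u(c) = C1 + Integral(c/cos(c), c)


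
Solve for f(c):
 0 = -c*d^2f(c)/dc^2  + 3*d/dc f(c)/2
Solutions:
 f(c) = C1 + C2*c^(5/2)


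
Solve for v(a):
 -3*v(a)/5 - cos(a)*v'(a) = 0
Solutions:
 v(a) = C1*(sin(a) - 1)^(3/10)/(sin(a) + 1)^(3/10)


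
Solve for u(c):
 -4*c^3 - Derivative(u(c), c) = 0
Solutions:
 u(c) = C1 - c^4


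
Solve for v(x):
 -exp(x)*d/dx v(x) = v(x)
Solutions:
 v(x) = C1*exp(exp(-x))


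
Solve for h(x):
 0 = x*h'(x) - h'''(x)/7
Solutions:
 h(x) = C1 + Integral(C2*airyai(7^(1/3)*x) + C3*airybi(7^(1/3)*x), x)


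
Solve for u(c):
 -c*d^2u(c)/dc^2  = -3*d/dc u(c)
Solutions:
 u(c) = C1 + C2*c^4


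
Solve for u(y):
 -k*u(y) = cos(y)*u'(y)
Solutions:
 u(y) = C1*exp(k*(log(sin(y) - 1) - log(sin(y) + 1))/2)


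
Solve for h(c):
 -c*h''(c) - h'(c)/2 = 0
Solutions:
 h(c) = C1 + C2*sqrt(c)


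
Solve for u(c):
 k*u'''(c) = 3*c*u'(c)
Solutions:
 u(c) = C1 + Integral(C2*airyai(3^(1/3)*c*(1/k)^(1/3)) + C3*airybi(3^(1/3)*c*(1/k)^(1/3)), c)


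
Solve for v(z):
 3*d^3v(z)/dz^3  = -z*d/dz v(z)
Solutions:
 v(z) = C1 + Integral(C2*airyai(-3^(2/3)*z/3) + C3*airybi(-3^(2/3)*z/3), z)


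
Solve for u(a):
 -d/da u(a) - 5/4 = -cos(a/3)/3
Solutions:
 u(a) = C1 - 5*a/4 + sin(a/3)


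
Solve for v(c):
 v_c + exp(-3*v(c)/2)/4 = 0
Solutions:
 v(c) = 2*log(C1 - 3*c/8)/3
 v(c) = 2*log((-3^(1/3) - 3^(5/6)*I)*(C1 - c)^(1/3)/4)
 v(c) = 2*log((-3^(1/3) + 3^(5/6)*I)*(C1 - c)^(1/3)/4)


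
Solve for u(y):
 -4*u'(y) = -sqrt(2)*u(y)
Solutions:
 u(y) = C1*exp(sqrt(2)*y/4)


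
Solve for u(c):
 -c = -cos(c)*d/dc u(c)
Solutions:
 u(c) = C1 + Integral(c/cos(c), c)


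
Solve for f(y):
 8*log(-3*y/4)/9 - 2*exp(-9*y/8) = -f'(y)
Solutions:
 f(y) = C1 - 8*y*log(-y)/9 + 8*y*(-log(3) + 1 + 2*log(2))/9 - 16*exp(-9*y/8)/9


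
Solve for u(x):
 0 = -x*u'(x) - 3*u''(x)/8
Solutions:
 u(x) = C1 + C2*erf(2*sqrt(3)*x/3)


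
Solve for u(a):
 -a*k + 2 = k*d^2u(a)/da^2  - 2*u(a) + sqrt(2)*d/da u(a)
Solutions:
 u(a) = C1*exp(sqrt(2)*a*(sqrt(4*k + 1) - 1)/(2*k)) + C2*exp(-sqrt(2)*a*(sqrt(4*k + 1) + 1)/(2*k)) + a*k/2 + sqrt(2)*k/4 - 1


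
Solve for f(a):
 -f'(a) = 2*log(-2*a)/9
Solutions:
 f(a) = C1 - 2*a*log(-a)/9 + 2*a*(1 - log(2))/9


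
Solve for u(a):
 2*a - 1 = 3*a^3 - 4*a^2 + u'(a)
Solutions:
 u(a) = C1 - 3*a^4/4 + 4*a^3/3 + a^2 - a


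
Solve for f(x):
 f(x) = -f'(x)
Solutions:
 f(x) = C1*exp(-x)


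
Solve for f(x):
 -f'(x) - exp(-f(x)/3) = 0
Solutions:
 f(x) = 3*log(C1 - x/3)


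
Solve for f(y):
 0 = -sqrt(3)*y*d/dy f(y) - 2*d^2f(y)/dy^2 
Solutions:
 f(y) = C1 + C2*erf(3^(1/4)*y/2)


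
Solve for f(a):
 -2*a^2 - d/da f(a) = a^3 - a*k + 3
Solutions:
 f(a) = C1 - a^4/4 - 2*a^3/3 + a^2*k/2 - 3*a


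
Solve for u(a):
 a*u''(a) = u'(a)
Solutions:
 u(a) = C1 + C2*a^2


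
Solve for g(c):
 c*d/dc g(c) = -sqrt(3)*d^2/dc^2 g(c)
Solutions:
 g(c) = C1 + C2*erf(sqrt(2)*3^(3/4)*c/6)


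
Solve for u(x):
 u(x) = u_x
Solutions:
 u(x) = C1*exp(x)


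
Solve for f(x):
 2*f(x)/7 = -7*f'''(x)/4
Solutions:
 f(x) = C3*exp(-2*7^(1/3)*x/7) + (C1*sin(sqrt(3)*7^(1/3)*x/7) + C2*cos(sqrt(3)*7^(1/3)*x/7))*exp(7^(1/3)*x/7)


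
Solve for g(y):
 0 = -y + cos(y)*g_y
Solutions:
 g(y) = C1 + Integral(y/cos(y), y)


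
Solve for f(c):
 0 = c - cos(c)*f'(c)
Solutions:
 f(c) = C1 + Integral(c/cos(c), c)


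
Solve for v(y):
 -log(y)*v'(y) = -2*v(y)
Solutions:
 v(y) = C1*exp(2*li(y))


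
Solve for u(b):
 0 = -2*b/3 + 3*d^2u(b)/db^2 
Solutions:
 u(b) = C1 + C2*b + b^3/27


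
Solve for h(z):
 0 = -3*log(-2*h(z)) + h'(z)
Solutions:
 -Integral(1/(log(-_y) + log(2)), (_y, h(z)))/3 = C1 - z


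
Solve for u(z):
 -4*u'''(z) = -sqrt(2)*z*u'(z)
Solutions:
 u(z) = C1 + Integral(C2*airyai(sqrt(2)*z/2) + C3*airybi(sqrt(2)*z/2), z)


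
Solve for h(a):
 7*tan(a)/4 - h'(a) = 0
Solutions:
 h(a) = C1 - 7*log(cos(a))/4


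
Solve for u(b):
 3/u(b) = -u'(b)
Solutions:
 u(b) = -sqrt(C1 - 6*b)
 u(b) = sqrt(C1 - 6*b)


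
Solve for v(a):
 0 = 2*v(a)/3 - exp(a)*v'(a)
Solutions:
 v(a) = C1*exp(-2*exp(-a)/3)


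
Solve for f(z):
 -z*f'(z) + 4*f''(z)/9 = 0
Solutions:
 f(z) = C1 + C2*erfi(3*sqrt(2)*z/4)


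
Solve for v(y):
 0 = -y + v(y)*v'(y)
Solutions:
 v(y) = -sqrt(C1 + y^2)
 v(y) = sqrt(C1 + y^2)


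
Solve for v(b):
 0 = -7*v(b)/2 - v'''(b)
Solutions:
 v(b) = C3*exp(-2^(2/3)*7^(1/3)*b/2) + (C1*sin(2^(2/3)*sqrt(3)*7^(1/3)*b/4) + C2*cos(2^(2/3)*sqrt(3)*7^(1/3)*b/4))*exp(2^(2/3)*7^(1/3)*b/4)


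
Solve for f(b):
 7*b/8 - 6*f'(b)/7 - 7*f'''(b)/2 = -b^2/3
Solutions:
 f(b) = C1 + C2*sin(2*sqrt(3)*b/7) + C3*cos(2*sqrt(3)*b/7) + 7*b^3/54 + 49*b^2/96 - 343*b/108


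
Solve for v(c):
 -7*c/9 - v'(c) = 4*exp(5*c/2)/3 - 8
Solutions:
 v(c) = C1 - 7*c^2/18 + 8*c - 8*exp(5*c/2)/15


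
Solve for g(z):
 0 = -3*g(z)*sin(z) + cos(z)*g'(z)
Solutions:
 g(z) = C1/cos(z)^3


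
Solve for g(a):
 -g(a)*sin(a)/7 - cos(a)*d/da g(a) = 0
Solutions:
 g(a) = C1*cos(a)^(1/7)


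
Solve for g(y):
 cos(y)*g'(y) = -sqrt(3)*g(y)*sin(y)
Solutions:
 g(y) = C1*cos(y)^(sqrt(3))


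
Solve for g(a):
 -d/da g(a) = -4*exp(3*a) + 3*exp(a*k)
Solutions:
 g(a) = C1 + 4*exp(3*a)/3 - 3*exp(a*k)/k


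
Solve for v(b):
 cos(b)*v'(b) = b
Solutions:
 v(b) = C1 + Integral(b/cos(b), b)


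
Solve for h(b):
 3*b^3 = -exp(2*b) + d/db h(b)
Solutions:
 h(b) = C1 + 3*b^4/4 + exp(2*b)/2


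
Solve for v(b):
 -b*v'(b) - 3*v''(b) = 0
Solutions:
 v(b) = C1 + C2*erf(sqrt(6)*b/6)


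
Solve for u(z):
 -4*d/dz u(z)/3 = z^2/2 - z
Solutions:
 u(z) = C1 - z^3/8 + 3*z^2/8


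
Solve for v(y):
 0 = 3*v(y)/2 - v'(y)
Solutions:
 v(y) = C1*exp(3*y/2)


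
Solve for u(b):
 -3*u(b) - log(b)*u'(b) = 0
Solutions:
 u(b) = C1*exp(-3*li(b))


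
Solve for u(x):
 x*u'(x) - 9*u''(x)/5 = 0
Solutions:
 u(x) = C1 + C2*erfi(sqrt(10)*x/6)


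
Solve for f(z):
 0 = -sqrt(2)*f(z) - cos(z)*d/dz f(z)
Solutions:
 f(z) = C1*(sin(z) - 1)^(sqrt(2)/2)/(sin(z) + 1)^(sqrt(2)/2)


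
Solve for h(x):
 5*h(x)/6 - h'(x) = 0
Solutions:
 h(x) = C1*exp(5*x/6)


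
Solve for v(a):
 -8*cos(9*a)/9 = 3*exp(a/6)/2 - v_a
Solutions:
 v(a) = C1 + 9*exp(a/6) + 8*sin(9*a)/81


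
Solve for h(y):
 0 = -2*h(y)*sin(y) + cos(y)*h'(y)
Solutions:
 h(y) = C1/cos(y)^2


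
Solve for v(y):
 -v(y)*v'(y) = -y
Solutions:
 v(y) = -sqrt(C1 + y^2)
 v(y) = sqrt(C1 + y^2)


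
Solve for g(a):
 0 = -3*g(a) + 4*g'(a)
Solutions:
 g(a) = C1*exp(3*a/4)


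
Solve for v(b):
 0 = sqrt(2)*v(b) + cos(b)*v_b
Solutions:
 v(b) = C1*(sin(b) - 1)^(sqrt(2)/2)/(sin(b) + 1)^(sqrt(2)/2)


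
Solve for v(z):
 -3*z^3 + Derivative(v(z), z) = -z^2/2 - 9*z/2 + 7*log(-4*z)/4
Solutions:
 v(z) = C1 + 3*z^4/4 - z^3/6 - 9*z^2/4 + 7*z*log(-z)/4 + 7*z*(-1 + 2*log(2))/4


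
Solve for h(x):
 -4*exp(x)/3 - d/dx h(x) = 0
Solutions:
 h(x) = C1 - 4*exp(x)/3


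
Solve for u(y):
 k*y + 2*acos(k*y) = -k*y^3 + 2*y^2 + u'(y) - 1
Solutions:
 u(y) = C1 + k*y^4/4 + k*y^2/2 - 2*y^3/3 + y + 2*Piecewise((y*acos(k*y) - sqrt(-k^2*y^2 + 1)/k, Ne(k, 0)), (pi*y/2, True))


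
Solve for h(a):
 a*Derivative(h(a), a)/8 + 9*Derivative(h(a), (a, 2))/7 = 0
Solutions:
 h(a) = C1 + C2*erf(sqrt(7)*a/12)


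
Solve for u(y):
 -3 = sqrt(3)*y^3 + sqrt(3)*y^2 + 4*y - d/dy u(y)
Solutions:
 u(y) = C1 + sqrt(3)*y^4/4 + sqrt(3)*y^3/3 + 2*y^2 + 3*y


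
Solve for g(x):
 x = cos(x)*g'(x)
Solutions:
 g(x) = C1 + Integral(x/cos(x), x)


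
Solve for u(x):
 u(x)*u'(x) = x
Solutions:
 u(x) = -sqrt(C1 + x^2)
 u(x) = sqrt(C1 + x^2)


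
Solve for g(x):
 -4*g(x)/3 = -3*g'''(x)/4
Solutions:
 g(x) = C3*exp(2*6^(1/3)*x/3) + (C1*sin(2^(1/3)*3^(5/6)*x/3) + C2*cos(2^(1/3)*3^(5/6)*x/3))*exp(-6^(1/3)*x/3)


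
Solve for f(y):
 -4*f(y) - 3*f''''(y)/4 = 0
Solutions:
 f(y) = (C1*sin(sqrt(2)*3^(3/4)*y/3) + C2*cos(sqrt(2)*3^(3/4)*y/3))*exp(-sqrt(2)*3^(3/4)*y/3) + (C3*sin(sqrt(2)*3^(3/4)*y/3) + C4*cos(sqrt(2)*3^(3/4)*y/3))*exp(sqrt(2)*3^(3/4)*y/3)


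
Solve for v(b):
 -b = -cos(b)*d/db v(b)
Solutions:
 v(b) = C1 + Integral(b/cos(b), b)


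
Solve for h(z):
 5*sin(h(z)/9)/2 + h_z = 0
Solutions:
 5*z/2 + 9*log(cos(h(z)/9) - 1)/2 - 9*log(cos(h(z)/9) + 1)/2 = C1


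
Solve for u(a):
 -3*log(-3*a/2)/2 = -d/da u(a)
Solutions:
 u(a) = C1 + 3*a*log(-a)/2 + 3*a*(-1 - log(2) + log(3))/2


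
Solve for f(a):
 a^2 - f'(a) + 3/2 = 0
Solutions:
 f(a) = C1 + a^3/3 + 3*a/2


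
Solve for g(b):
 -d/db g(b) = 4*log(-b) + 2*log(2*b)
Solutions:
 g(b) = C1 - 6*b*log(b) + 2*b*(-log(2) + 3 - 2*I*pi)


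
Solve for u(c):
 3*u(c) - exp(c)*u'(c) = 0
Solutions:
 u(c) = C1*exp(-3*exp(-c))


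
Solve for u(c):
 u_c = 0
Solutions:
 u(c) = C1


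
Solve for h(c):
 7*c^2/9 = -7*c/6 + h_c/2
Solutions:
 h(c) = C1 + 14*c^3/27 + 7*c^2/6


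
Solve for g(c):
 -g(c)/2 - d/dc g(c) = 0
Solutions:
 g(c) = C1*exp(-c/2)


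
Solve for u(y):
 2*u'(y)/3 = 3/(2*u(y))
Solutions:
 u(y) = -sqrt(C1 + 18*y)/2
 u(y) = sqrt(C1 + 18*y)/2


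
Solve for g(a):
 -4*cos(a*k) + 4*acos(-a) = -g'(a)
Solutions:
 g(a) = C1 - 4*a*acos(-a) - 4*sqrt(1 - a^2) + 4*Piecewise((sin(a*k)/k, Ne(k, 0)), (a, True))


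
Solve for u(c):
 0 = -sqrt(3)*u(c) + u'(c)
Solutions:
 u(c) = C1*exp(sqrt(3)*c)


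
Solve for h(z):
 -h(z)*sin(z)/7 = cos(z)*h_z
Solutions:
 h(z) = C1*cos(z)^(1/7)


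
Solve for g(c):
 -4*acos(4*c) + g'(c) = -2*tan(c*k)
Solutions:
 g(c) = C1 + 4*c*acos(4*c) - sqrt(1 - 16*c^2) - 2*Piecewise((-log(cos(c*k))/k, Ne(k, 0)), (0, True))


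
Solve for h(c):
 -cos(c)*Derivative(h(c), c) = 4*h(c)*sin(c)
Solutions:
 h(c) = C1*cos(c)^4


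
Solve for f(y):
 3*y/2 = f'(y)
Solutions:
 f(y) = C1 + 3*y^2/4


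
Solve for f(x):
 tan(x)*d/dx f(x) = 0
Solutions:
 f(x) = C1


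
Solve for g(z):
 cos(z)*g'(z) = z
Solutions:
 g(z) = C1 + Integral(z/cos(z), z)


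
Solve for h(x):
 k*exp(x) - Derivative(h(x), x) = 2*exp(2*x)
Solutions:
 h(x) = C1 + k*exp(x) - exp(2*x)


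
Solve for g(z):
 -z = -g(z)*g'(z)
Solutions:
 g(z) = -sqrt(C1 + z^2)
 g(z) = sqrt(C1 + z^2)


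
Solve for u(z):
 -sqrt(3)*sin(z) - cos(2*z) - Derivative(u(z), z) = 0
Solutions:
 u(z) = C1 - sin(2*z)/2 + sqrt(3)*cos(z)


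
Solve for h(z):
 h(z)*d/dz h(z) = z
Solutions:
 h(z) = -sqrt(C1 + z^2)
 h(z) = sqrt(C1 + z^2)


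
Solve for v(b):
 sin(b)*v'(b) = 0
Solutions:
 v(b) = C1


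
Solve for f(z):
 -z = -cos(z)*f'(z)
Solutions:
 f(z) = C1 + Integral(z/cos(z), z)


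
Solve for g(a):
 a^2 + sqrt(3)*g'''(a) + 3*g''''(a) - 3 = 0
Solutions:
 g(a) = C1 + C2*a + C3*a^2 + C4*exp(-sqrt(3)*a/3) - sqrt(3)*a^5/180 + a^4/12 - sqrt(3)*a^3/6


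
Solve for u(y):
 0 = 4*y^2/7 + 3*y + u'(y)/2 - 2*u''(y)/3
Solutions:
 u(y) = C1 + C2*exp(3*y/4) - 8*y^3/21 - 95*y^2/21 - 760*y/63


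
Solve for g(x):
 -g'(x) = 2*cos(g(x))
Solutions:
 g(x) = pi - asin((C1 + exp(4*x))/(C1 - exp(4*x)))
 g(x) = asin((C1 + exp(4*x))/(C1 - exp(4*x)))


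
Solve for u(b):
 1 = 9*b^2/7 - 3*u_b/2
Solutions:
 u(b) = C1 + 2*b^3/7 - 2*b/3


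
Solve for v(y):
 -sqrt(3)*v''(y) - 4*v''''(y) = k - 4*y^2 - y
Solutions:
 v(y) = C1 + C2*y + C3*sin(3^(1/4)*y/2) + C4*cos(3^(1/4)*y/2) + sqrt(3)*y^4/9 + sqrt(3)*y^3/18 + y^2*(-sqrt(3)*k - 32)/6


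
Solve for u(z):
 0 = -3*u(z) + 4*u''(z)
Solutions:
 u(z) = C1*exp(-sqrt(3)*z/2) + C2*exp(sqrt(3)*z/2)


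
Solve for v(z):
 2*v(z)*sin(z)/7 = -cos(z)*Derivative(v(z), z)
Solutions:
 v(z) = C1*cos(z)^(2/7)


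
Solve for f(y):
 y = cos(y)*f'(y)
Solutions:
 f(y) = C1 + Integral(y/cos(y), y)


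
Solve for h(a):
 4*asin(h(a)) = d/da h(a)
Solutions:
 Integral(1/asin(_y), (_y, h(a))) = C1 + 4*a


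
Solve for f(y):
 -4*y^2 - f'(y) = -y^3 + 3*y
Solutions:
 f(y) = C1 + y^4/4 - 4*y^3/3 - 3*y^2/2


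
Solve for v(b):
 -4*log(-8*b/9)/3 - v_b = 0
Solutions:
 v(b) = C1 - 4*b*log(-b)/3 + b*(-4*log(2) + 4/3 + 8*log(3)/3)


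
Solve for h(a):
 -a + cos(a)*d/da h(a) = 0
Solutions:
 h(a) = C1 + Integral(a/cos(a), a)


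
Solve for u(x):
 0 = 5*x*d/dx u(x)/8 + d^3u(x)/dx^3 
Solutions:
 u(x) = C1 + Integral(C2*airyai(-5^(1/3)*x/2) + C3*airybi(-5^(1/3)*x/2), x)


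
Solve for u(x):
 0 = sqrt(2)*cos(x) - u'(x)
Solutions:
 u(x) = C1 + sqrt(2)*sin(x)


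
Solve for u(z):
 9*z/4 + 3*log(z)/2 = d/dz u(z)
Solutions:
 u(z) = C1 + 9*z^2/8 + 3*z*log(z)/2 - 3*z/2


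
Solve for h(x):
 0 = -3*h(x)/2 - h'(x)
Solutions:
 h(x) = C1*exp(-3*x/2)


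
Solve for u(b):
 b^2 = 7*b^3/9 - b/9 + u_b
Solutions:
 u(b) = C1 - 7*b^4/36 + b^3/3 + b^2/18


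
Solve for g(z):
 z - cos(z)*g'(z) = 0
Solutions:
 g(z) = C1 + Integral(z/cos(z), z)


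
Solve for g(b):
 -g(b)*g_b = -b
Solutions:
 g(b) = -sqrt(C1 + b^2)
 g(b) = sqrt(C1 + b^2)


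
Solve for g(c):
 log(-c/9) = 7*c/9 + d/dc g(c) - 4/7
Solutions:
 g(c) = C1 - 7*c^2/18 + c*log(-c) + c*(-2*log(3) - 3/7)


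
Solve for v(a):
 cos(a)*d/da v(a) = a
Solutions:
 v(a) = C1 + Integral(a/cos(a), a)


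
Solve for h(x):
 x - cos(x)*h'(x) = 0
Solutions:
 h(x) = C1 + Integral(x/cos(x), x)


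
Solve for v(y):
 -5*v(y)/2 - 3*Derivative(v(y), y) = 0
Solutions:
 v(y) = C1*exp(-5*y/6)


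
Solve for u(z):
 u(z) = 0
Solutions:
 u(z) = 0


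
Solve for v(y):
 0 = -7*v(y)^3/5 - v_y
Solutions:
 v(y) = -sqrt(10)*sqrt(-1/(C1 - 7*y))/2
 v(y) = sqrt(10)*sqrt(-1/(C1 - 7*y))/2


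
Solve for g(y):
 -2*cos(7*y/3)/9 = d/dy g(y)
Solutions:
 g(y) = C1 - 2*sin(7*y/3)/21


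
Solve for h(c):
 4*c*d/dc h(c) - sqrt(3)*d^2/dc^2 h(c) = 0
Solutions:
 h(c) = C1 + C2*erfi(sqrt(2)*3^(3/4)*c/3)


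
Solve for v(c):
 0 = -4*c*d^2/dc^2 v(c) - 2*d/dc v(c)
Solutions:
 v(c) = C1 + C2*sqrt(c)


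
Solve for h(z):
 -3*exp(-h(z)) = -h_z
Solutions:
 h(z) = log(C1 + 3*z)


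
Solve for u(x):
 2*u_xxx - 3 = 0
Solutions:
 u(x) = C1 + C2*x + C3*x^2 + x^3/4


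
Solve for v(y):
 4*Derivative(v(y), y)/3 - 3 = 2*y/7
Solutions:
 v(y) = C1 + 3*y^2/28 + 9*y/4


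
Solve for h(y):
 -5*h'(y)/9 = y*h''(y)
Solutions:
 h(y) = C1 + C2*y^(4/9)


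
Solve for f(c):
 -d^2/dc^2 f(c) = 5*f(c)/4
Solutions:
 f(c) = C1*sin(sqrt(5)*c/2) + C2*cos(sqrt(5)*c/2)


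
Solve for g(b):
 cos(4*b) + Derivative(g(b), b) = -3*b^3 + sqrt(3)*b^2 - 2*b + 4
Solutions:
 g(b) = C1 - 3*b^4/4 + sqrt(3)*b^3/3 - b^2 + 4*b - sin(4*b)/4


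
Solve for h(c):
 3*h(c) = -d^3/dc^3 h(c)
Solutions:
 h(c) = C3*exp(-3^(1/3)*c) + (C1*sin(3^(5/6)*c/2) + C2*cos(3^(5/6)*c/2))*exp(3^(1/3)*c/2)


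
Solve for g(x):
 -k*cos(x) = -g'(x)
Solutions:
 g(x) = C1 + k*sin(x)


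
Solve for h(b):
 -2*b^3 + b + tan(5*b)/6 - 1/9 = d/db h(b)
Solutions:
 h(b) = C1 - b^4/2 + b^2/2 - b/9 - log(cos(5*b))/30


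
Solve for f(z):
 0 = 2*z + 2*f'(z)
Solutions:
 f(z) = C1 - z^2/2


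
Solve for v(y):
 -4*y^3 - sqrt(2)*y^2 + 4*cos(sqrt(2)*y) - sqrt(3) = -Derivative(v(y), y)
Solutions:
 v(y) = C1 + y^4 + sqrt(2)*y^3/3 + sqrt(3)*y - 2*sqrt(2)*sin(sqrt(2)*y)


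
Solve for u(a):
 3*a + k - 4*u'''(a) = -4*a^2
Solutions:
 u(a) = C1 + C2*a + C3*a^2 + a^5/60 + a^4/32 + a^3*k/24


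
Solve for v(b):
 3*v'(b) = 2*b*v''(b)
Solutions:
 v(b) = C1 + C2*b^(5/2)


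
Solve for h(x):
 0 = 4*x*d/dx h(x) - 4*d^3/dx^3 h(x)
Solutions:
 h(x) = C1 + Integral(C2*airyai(x) + C3*airybi(x), x)


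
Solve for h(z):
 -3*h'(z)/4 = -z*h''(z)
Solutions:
 h(z) = C1 + C2*z^(7/4)


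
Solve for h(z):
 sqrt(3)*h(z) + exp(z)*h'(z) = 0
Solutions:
 h(z) = C1*exp(sqrt(3)*exp(-z))


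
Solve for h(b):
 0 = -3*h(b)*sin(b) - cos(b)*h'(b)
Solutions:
 h(b) = C1*cos(b)^3


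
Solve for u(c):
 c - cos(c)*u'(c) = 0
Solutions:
 u(c) = C1 + Integral(c/cos(c), c)


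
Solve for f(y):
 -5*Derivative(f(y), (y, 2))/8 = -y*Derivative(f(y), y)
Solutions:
 f(y) = C1 + C2*erfi(2*sqrt(5)*y/5)


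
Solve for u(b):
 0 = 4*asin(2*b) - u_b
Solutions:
 u(b) = C1 + 4*b*asin(2*b) + 2*sqrt(1 - 4*b^2)


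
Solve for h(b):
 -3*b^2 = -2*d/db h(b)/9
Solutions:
 h(b) = C1 + 9*b^3/2


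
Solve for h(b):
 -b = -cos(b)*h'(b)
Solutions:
 h(b) = C1 + Integral(b/cos(b), b)


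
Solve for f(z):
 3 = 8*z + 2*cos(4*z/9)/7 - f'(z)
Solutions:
 f(z) = C1 + 4*z^2 - 3*z + 9*sin(4*z/9)/14


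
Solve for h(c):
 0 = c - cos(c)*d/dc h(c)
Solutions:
 h(c) = C1 + Integral(c/cos(c), c)


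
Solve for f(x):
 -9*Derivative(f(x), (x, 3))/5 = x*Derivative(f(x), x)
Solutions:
 f(x) = C1 + Integral(C2*airyai(-15^(1/3)*x/3) + C3*airybi(-15^(1/3)*x/3), x)


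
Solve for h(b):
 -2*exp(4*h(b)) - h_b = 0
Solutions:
 h(b) = log(-I*(1/(C1 + 8*b))^(1/4))
 h(b) = log(I*(1/(C1 + 8*b))^(1/4))
 h(b) = log(-(1/(C1 + 8*b))^(1/4))
 h(b) = log(1/(C1 + 8*b))/4


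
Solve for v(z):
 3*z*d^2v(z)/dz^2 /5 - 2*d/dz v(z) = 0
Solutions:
 v(z) = C1 + C2*z^(13/3)


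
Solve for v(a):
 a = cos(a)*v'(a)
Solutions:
 v(a) = C1 + Integral(a/cos(a), a)


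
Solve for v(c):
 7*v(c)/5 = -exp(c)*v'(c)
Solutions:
 v(c) = C1*exp(7*exp(-c)/5)


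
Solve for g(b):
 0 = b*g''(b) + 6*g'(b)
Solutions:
 g(b) = C1 + C2/b^5


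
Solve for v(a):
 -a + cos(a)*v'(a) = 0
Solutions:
 v(a) = C1 + Integral(a/cos(a), a)


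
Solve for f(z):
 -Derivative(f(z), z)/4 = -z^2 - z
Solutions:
 f(z) = C1 + 4*z^3/3 + 2*z^2


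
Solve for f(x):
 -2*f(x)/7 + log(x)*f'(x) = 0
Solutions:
 f(x) = C1*exp(2*li(x)/7)


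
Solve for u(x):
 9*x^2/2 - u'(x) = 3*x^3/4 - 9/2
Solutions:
 u(x) = C1 - 3*x^4/16 + 3*x^3/2 + 9*x/2


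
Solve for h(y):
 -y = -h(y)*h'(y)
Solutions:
 h(y) = -sqrt(C1 + y^2)
 h(y) = sqrt(C1 + y^2)


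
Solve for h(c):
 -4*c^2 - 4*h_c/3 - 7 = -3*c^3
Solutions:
 h(c) = C1 + 9*c^4/16 - c^3 - 21*c/4


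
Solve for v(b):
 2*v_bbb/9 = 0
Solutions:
 v(b) = C1 + C2*b + C3*b^2


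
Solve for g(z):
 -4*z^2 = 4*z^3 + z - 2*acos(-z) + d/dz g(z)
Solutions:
 g(z) = C1 - z^4 - 4*z^3/3 - z^2/2 + 2*z*acos(-z) + 2*sqrt(1 - z^2)


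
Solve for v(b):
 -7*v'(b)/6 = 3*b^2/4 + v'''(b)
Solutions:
 v(b) = C1 + C2*sin(sqrt(42)*b/6) + C3*cos(sqrt(42)*b/6) - 3*b^3/14 + 54*b/49


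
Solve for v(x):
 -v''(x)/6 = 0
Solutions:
 v(x) = C1 + C2*x


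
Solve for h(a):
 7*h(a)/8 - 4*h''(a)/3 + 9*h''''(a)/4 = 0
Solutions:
 h(a) = (C1*sin(2^(3/4)*sqrt(3)*7^(1/4)*a*sin(atan(sqrt(878)/16)/2)/6) + C2*cos(2^(3/4)*sqrt(3)*7^(1/4)*a*sin(atan(sqrt(878)/16)/2)/6))*exp(-2^(3/4)*sqrt(3)*7^(1/4)*a*cos(atan(sqrt(878)/16)/2)/6) + (C3*sin(2^(3/4)*sqrt(3)*7^(1/4)*a*sin(atan(sqrt(878)/16)/2)/6) + C4*cos(2^(3/4)*sqrt(3)*7^(1/4)*a*sin(atan(sqrt(878)/16)/2)/6))*exp(2^(3/4)*sqrt(3)*7^(1/4)*a*cos(atan(sqrt(878)/16)/2)/6)


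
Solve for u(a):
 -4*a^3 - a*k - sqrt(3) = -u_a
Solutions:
 u(a) = C1 + a^4 + a^2*k/2 + sqrt(3)*a


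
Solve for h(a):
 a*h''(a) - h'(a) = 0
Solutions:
 h(a) = C1 + C2*a^2


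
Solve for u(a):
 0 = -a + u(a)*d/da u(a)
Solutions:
 u(a) = -sqrt(C1 + a^2)
 u(a) = sqrt(C1 + a^2)


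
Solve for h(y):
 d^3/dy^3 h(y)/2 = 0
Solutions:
 h(y) = C1 + C2*y + C3*y^2


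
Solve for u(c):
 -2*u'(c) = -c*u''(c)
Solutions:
 u(c) = C1 + C2*c^3


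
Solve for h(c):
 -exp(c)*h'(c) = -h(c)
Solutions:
 h(c) = C1*exp(-exp(-c))


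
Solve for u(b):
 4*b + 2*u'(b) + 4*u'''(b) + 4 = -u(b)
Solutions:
 u(b) = C1*exp(-3^(1/3)*b*(-(9 + sqrt(105))^(1/3) + 2*3^(1/3)/(9 + sqrt(105))^(1/3))/12)*sin(3^(1/6)*b*(6/(9 + sqrt(105))^(1/3) + 3^(2/3)*(9 + sqrt(105))^(1/3))/12) + C2*exp(-3^(1/3)*b*(-(9 + sqrt(105))^(1/3) + 2*3^(1/3)/(9 + sqrt(105))^(1/3))/12)*cos(3^(1/6)*b*(6/(9 + sqrt(105))^(1/3) + 3^(2/3)*(9 + sqrt(105))^(1/3))/12) + C3*exp(3^(1/3)*b*(-(9 + sqrt(105))^(1/3) + 2*3^(1/3)/(9 + sqrt(105))^(1/3))/6) - 4*b + 4


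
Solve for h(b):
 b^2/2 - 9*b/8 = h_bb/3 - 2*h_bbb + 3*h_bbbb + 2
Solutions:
 h(b) = C1 + C4*exp(b/3) + b^4/8 + 39*b^3/16 + 219*b^2/8 + b*(C2 + C3*exp(b)^(1/3))


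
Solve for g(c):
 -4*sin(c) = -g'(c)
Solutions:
 g(c) = C1 - 4*cos(c)


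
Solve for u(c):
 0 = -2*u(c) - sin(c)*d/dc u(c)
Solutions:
 u(c) = C1*(cos(c) + 1)/(cos(c) - 1)


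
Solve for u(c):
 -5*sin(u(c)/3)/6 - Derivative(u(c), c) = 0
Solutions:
 5*c/6 + 3*log(cos(u(c)/3) - 1)/2 - 3*log(cos(u(c)/3) + 1)/2 = C1


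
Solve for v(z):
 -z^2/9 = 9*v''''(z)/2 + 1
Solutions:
 v(z) = C1 + C2*z + C3*z^2 + C4*z^3 - z^6/14580 - z^4/108


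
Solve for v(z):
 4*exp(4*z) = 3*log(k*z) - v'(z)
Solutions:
 v(z) = C1 + 3*z*log(k*z) - 3*z - exp(4*z)


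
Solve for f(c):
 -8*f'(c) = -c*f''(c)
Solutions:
 f(c) = C1 + C2*c^9


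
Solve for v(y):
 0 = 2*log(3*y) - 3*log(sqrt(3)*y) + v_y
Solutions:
 v(y) = C1 + y*log(y) - y - y*log(3)/2


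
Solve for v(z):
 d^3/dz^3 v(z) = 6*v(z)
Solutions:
 v(z) = C3*exp(6^(1/3)*z) + (C1*sin(2^(1/3)*3^(5/6)*z/2) + C2*cos(2^(1/3)*3^(5/6)*z/2))*exp(-6^(1/3)*z/2)


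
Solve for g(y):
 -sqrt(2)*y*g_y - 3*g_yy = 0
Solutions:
 g(y) = C1 + C2*erf(2^(3/4)*sqrt(3)*y/6)


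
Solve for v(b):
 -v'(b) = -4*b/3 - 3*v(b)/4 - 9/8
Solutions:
 v(b) = C1*exp(3*b/4) - 16*b/9 - 209/54


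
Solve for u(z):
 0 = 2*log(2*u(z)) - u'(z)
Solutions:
 -Integral(1/(log(_y) + log(2)), (_y, u(z)))/2 = C1 - z


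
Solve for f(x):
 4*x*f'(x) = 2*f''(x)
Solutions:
 f(x) = C1 + C2*erfi(x)


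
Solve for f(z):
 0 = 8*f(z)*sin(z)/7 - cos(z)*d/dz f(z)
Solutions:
 f(z) = C1/cos(z)^(8/7)


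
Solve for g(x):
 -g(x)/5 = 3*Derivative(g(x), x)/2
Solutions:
 g(x) = C1*exp(-2*x/15)


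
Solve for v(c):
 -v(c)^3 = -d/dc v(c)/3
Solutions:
 v(c) = -sqrt(2)*sqrt(-1/(C1 + 3*c))/2
 v(c) = sqrt(2)*sqrt(-1/(C1 + 3*c))/2


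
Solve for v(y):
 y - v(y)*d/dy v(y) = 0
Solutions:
 v(y) = -sqrt(C1 + y^2)
 v(y) = sqrt(C1 + y^2)


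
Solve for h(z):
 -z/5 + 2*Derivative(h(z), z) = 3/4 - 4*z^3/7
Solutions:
 h(z) = C1 - z^4/14 + z^2/20 + 3*z/8


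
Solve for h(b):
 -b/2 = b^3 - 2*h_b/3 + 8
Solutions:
 h(b) = C1 + 3*b^4/8 + 3*b^2/8 + 12*b


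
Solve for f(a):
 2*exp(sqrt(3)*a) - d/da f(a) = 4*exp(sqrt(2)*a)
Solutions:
 f(a) = C1 - 2*sqrt(2)*exp(sqrt(2)*a) + 2*sqrt(3)*exp(sqrt(3)*a)/3


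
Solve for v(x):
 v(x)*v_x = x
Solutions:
 v(x) = -sqrt(C1 + x^2)
 v(x) = sqrt(C1 + x^2)


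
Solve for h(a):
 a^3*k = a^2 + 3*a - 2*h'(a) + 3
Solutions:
 h(a) = C1 - a^4*k/8 + a^3/6 + 3*a^2/4 + 3*a/2


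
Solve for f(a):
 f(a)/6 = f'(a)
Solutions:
 f(a) = C1*exp(a/6)


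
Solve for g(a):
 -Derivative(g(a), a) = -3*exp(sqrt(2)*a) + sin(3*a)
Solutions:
 g(a) = C1 + 3*sqrt(2)*exp(sqrt(2)*a)/2 + cos(3*a)/3


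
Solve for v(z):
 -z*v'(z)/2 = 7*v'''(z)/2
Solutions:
 v(z) = C1 + Integral(C2*airyai(-7^(2/3)*z/7) + C3*airybi(-7^(2/3)*z/7), z)


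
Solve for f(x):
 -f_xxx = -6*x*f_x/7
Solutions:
 f(x) = C1 + Integral(C2*airyai(6^(1/3)*7^(2/3)*x/7) + C3*airybi(6^(1/3)*7^(2/3)*x/7), x)


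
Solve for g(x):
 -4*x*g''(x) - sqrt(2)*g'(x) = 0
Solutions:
 g(x) = C1 + C2*x^(1 - sqrt(2)/4)


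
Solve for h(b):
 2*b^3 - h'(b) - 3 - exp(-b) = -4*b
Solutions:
 h(b) = C1 + b^4/2 + 2*b^2 - 3*b + exp(-b)


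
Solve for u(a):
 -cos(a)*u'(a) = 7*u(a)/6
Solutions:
 u(a) = C1*(sin(a) - 1)^(7/12)/(sin(a) + 1)^(7/12)


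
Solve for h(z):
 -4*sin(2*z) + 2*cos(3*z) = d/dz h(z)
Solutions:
 h(z) = C1 + 2*sin(3*z)/3 + 2*cos(2*z)


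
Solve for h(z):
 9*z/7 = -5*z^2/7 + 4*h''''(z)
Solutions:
 h(z) = C1 + C2*z + C3*z^2 + C4*z^3 + z^6/2016 + 3*z^5/1120


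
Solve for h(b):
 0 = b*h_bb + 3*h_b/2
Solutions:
 h(b) = C1 + C2/sqrt(b)


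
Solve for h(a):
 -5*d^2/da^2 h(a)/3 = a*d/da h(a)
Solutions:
 h(a) = C1 + C2*erf(sqrt(30)*a/10)
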